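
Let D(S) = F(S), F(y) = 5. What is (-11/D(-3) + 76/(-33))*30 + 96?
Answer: -430/11 ≈ -39.091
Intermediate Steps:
D(S) = 5
(-11/D(-3) + 76/(-33))*30 + 96 = (-11/5 + 76/(-33))*30 + 96 = (-11*⅕ + 76*(-1/33))*30 + 96 = (-11/5 - 76/33)*30 + 96 = -743/165*30 + 96 = -1486/11 + 96 = -430/11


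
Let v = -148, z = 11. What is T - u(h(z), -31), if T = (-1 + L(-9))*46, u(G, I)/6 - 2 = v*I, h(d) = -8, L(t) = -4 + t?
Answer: -28184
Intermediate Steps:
u(G, I) = 12 - 888*I (u(G, I) = 12 + 6*(-148*I) = 12 - 888*I)
T = -644 (T = (-1 + (-4 - 9))*46 = (-1 - 13)*46 = -14*46 = -644)
T - u(h(z), -31) = -644 - (12 - 888*(-31)) = -644 - (12 + 27528) = -644 - 1*27540 = -644 - 27540 = -28184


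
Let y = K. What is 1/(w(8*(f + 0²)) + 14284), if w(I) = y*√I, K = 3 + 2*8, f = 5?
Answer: 3571/51004554 - 19*√10/102009108 ≈ 6.9424e-5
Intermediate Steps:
K = 19 (K = 3 + 16 = 19)
y = 19
w(I) = 19*√I
1/(w(8*(f + 0²)) + 14284) = 1/(19*√(8*(5 + 0²)) + 14284) = 1/(19*√(8*(5 + 0)) + 14284) = 1/(19*√(8*5) + 14284) = 1/(19*√40 + 14284) = 1/(19*(2*√10) + 14284) = 1/(38*√10 + 14284) = 1/(14284 + 38*√10)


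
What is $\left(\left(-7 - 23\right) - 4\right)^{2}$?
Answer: $1156$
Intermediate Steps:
$\left(\left(-7 - 23\right) - 4\right)^{2} = \left(-30 - 4\right)^{2} = \left(-34\right)^{2} = 1156$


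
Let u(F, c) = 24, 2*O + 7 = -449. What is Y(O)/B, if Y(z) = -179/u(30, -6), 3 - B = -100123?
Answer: -179/2403024 ≈ -7.4490e-5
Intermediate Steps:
O = -228 (O = -7/2 + (½)*(-449) = -7/2 - 449/2 = -228)
B = 100126 (B = 3 - 1*(-100123) = 3 + 100123 = 100126)
Y(z) = -179/24
Y(O)/B = -179/24/100126 = -179/24*1/100126 = -179/2403024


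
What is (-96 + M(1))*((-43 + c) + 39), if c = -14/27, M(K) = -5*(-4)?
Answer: 9272/27 ≈ 343.41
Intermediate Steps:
M(K) = 20
c = -14/27 (c = -14*1/27 = -14/27 ≈ -0.51852)
(-96 + M(1))*((-43 + c) + 39) = (-96 + 20)*((-43 - 14/27) + 39) = -76*(-1175/27 + 39) = -76*(-122/27) = 9272/27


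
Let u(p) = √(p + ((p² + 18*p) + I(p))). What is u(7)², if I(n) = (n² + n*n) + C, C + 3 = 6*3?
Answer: 295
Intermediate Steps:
C = 15 (C = -3 + 6*3 = -3 + 18 = 15)
I(n) = 15 + 2*n² (I(n) = (n² + n*n) + 15 = (n² + n²) + 15 = 2*n² + 15 = 15 + 2*n²)
u(p) = √(15 + 3*p² + 19*p) (u(p) = √(p + ((p² + 18*p) + (15 + 2*p²))) = √(p + (15 + 3*p² + 18*p)) = √(15 + 3*p² + 19*p))
u(7)² = (√(15 + 3*7² + 19*7))² = (√(15 + 3*49 + 133))² = (√(15 + 147 + 133))² = (√295)² = 295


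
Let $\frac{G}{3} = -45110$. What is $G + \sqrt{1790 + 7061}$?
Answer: $-135330 + \sqrt{8851} \approx -1.3524 \cdot 10^{5}$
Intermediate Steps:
$G = -135330$ ($G = 3 \left(-45110\right) = -135330$)
$G + \sqrt{1790 + 7061} = -135330 + \sqrt{1790 + 7061} = -135330 + \sqrt{8851}$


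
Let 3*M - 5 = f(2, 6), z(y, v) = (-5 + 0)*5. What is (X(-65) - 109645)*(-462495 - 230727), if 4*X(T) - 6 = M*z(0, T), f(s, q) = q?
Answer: 152046345389/2 ≈ 7.6023e+10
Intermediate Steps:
z(y, v) = -25 (z(y, v) = -5*5 = -25)
M = 11/3 (M = 5/3 + (⅓)*6 = 5/3 + 2 = 11/3 ≈ 3.6667)
X(T) = -257/12 (X(T) = 3/2 + ((11/3)*(-25))/4 = 3/2 + (¼)*(-275/3) = 3/2 - 275/12 = -257/12)
(X(-65) - 109645)*(-462495 - 230727) = (-257/12 - 109645)*(-462495 - 230727) = -1315997/12*(-693222) = 152046345389/2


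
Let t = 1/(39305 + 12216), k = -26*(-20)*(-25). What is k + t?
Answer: -669772999/51521 ≈ -13000.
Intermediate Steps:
k = -13000 (k = 520*(-25) = -13000)
t = 1/51521 ≈ 1.9410e-5
k + t = -13000 + 1/51521 = -669772999/51521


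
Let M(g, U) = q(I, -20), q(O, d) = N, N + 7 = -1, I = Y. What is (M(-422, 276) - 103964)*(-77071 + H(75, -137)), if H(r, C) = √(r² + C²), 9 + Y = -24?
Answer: 8013226012 - 103972*√24394 ≈ 7.9970e+9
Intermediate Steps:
Y = -33 (Y = -9 - 24 = -33)
I = -33
N = -8 (N = -7 - 1 = -8)
q(O, d) = -8
M(g, U) = -8
H(r, C) = √(C² + r²)
(M(-422, 276) - 103964)*(-77071 + H(75, -137)) = (-8 - 103964)*(-77071 + √((-137)² + 75²)) = -103972*(-77071 + √(18769 + 5625)) = -103972*(-77071 + √24394) = 8013226012 - 103972*√24394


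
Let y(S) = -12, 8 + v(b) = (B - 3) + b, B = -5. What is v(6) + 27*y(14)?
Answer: -334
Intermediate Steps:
v(b) = -16 + b (v(b) = -8 + ((-5 - 3) + b) = -8 + (-8 + b) = -16 + b)
v(6) + 27*y(14) = (-16 + 6) + 27*(-12) = -10 - 324 = -334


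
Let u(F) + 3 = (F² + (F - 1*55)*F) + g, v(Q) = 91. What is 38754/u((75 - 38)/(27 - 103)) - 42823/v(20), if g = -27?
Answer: -3508306225/240877 ≈ -14565.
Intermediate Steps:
u(F) = -30 + F² + F*(-55 + F) (u(F) = -3 + ((F² + (F - 1*55)*F) - 27) = -3 + ((F² + (F - 55)*F) - 27) = -3 + ((F² + (-55 + F)*F) - 27) = -3 + ((F² + F*(-55 + F)) - 27) = -3 + (-27 + F² + F*(-55 + F)) = -30 + F² + F*(-55 + F))
38754/u((75 - 38)/(27 - 103)) - 42823/v(20) = 38754/(-30 - 55*(75 - 38)/(27 - 103) + 2*((75 - 38)/(27 - 103))²) - 42823/91 = 38754/(-30 - 2035/(-76) + 2*(37/(-76))²) - 42823*1/91 = 38754/(-30 - 2035*(-1)/76 + 2*(37*(-1/76))²) - 42823/91 = 38754/(-30 - 55*(-37/76) + 2*(-37/76)²) - 42823/91 = 38754/(-30 + 2035/76 + 2*(1369/5776)) - 42823/91 = 38754/(-30 + 2035/76 + 1369/2888) - 42823/91 = 38754/(-7941/2888) - 42823/91 = 38754*(-2888/7941) - 42823/91 = -37307184/2647 - 42823/91 = -3508306225/240877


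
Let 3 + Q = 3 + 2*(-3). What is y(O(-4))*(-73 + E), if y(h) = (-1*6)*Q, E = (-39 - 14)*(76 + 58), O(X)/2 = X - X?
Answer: -258300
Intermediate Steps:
O(X) = 0 (O(X) = 2*(X - X) = 2*0 = 0)
Q = -6 (Q = -3 + (3 + 2*(-3)) = -3 + (3 - 6) = -3 - 3 = -6)
E = -7102 (E = -53*134 = -7102)
y(h) = 36 (y(h) = -1*6*(-6) = -6*(-6) = 36)
y(O(-4))*(-73 + E) = 36*(-73 - 7102) = 36*(-7175) = -258300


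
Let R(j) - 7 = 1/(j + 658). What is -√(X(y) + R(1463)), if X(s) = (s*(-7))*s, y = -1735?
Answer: -I*√94793419736967/2121 ≈ -4590.4*I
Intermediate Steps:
X(s) = -7*s² (X(s) = (-7*s)*s = -7*s²)
R(j) = 7 + 1/(658 + j) (R(j) = 7 + 1/(j + 658) = 7 + 1/(658 + j))
-√(X(y) + R(1463)) = -√(-7*(-1735)² + (4607 + 7*1463)/(658 + 1463)) = -√(-7*3010225 + (4607 + 10241)/2121) = -√(-21071575 + (1/2121)*14848) = -√(-21071575 + 14848/2121) = -√(-44692795727/2121) = -I*√94793419736967/2121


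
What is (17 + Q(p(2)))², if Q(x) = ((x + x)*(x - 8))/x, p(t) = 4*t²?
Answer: 1089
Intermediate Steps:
Q(x) = -16 + 2*x (Q(x) = ((2*x)*(-8 + x))/x = (2*x*(-8 + x))/x = -16 + 2*x)
(17 + Q(p(2)))² = (17 + (-16 + 2*(4*2²)))² = (17 + (-16 + 2*(4*4)))² = (17 + (-16 + 2*16))² = (17 + (-16 + 32))² = (17 + 16)² = 33² = 1089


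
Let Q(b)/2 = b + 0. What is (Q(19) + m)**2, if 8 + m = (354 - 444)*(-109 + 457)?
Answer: 979064100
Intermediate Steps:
Q(b) = 2*b (Q(b) = 2*(b + 0) = 2*b)
m = -31328 (m = -8 + (354 - 444)*(-109 + 457) = -8 - 90*348 = -8 - 31320 = -31328)
(Q(19) + m)**2 = (2*19 - 31328)**2 = (38 - 31328)**2 = (-31290)**2 = 979064100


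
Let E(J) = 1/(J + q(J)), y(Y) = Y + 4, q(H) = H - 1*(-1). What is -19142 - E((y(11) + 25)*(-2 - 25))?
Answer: -41327577/2159 ≈ -19142.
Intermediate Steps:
q(H) = 1 + H (q(H) = H + 1 = 1 + H)
y(Y) = 4 + Y
E(J) = 1/(1 + 2*J) (E(J) = 1/(J + (1 + J)) = 1/(1 + 2*J))
-19142 - E((y(11) + 25)*(-2 - 25)) = -19142 - 1/(1 + 2*(((4 + 11) + 25)*(-2 - 25))) = -19142 - 1/(1 + 2*((15 + 25)*(-27))) = -19142 - 1/(1 + 2*(40*(-27))) = -19142 - 1/(1 + 2*(-1080)) = -19142 - 1/(1 - 2160) = -19142 - 1/(-2159) = -19142 - 1*(-1/2159) = -19142 + 1/2159 = -41327577/2159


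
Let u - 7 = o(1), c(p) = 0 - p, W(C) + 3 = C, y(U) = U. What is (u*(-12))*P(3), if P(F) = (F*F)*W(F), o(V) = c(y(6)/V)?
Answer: 0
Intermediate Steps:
W(C) = -3 + C
c(p) = -p
o(V) = -6/V
u = 1 (u = 7 - 6/1 = 7 - 6*1 = 7 - 6 = 1)
P(F) = F²*(-3 + F) (P(F) = (F*F)*(-3 + F) = F²*(-3 + F))
(u*(-12))*P(3) = (1*(-12))*(3²*(-3 + 3)) = -108*0 = -12*0 = 0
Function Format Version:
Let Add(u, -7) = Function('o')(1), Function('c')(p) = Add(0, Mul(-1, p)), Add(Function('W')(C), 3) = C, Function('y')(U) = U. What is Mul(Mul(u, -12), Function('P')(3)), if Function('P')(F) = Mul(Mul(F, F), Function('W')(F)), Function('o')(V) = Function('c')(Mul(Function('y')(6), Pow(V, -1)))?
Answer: 0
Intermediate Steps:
Function('W')(C) = Add(-3, C)
Function('c')(p) = Mul(-1, p)
Function('o')(V) = Mul(-6, Pow(V, -1)) (Function('o')(V) = Mul(-1, Mul(6, Pow(V, -1))) = Mul(-6, Pow(V, -1)))
u = 1 (u = Add(7, Mul(-6, Pow(1, -1))) = Add(7, Mul(-6, 1)) = Add(7, -6) = 1)
Function('P')(F) = Mul(Pow(F, 2), Add(-3, F)) (Function('P')(F) = Mul(Mul(F, F), Add(-3, F)) = Mul(Pow(F, 2), Add(-3, F)))
Mul(Mul(u, -12), Function('P')(3)) = Mul(Mul(1, -12), Mul(Pow(3, 2), Add(-3, 3))) = Mul(-12, Mul(9, 0)) = Mul(-12, 0) = 0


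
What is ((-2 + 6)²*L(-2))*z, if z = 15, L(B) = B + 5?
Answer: 720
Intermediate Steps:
L(B) = 5 + B
((-2 + 6)²*L(-2))*z = ((-2 + 6)²*(5 - 2))*15 = (4²*3)*15 = (16*3)*15 = 48*15 = 720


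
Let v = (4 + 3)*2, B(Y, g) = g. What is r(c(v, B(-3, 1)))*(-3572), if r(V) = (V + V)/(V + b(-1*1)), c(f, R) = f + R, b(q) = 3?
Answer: -17860/3 ≈ -5953.3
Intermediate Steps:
v = 14 (v = 7*2 = 14)
c(f, R) = R + f
r(V) = 2*V/(3 + V) (r(V) = (V + V)/(V + 3) = (2*V)/(3 + V) = 2*V/(3 + V))
r(c(v, B(-3, 1)))*(-3572) = (2*(1 + 14)/(3 + (1 + 14)))*(-3572) = (2*15/(3 + 15))*(-3572) = (2*15/18)*(-3572) = (2*15*(1/18))*(-3572) = (5/3)*(-3572) = -17860/3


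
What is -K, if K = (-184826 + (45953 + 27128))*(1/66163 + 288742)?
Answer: 2134780608642515/66163 ≈ 3.2265e+10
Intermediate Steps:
K = -2134780608642515/66163 (K = (-184826 + 73081)*(1/66163 + 288742) = -111745*19104036947/66163 = -2134780608642515/66163 ≈ -3.2265e+10)
-K = -1*(-2134780608642515/66163) = 2134780608642515/66163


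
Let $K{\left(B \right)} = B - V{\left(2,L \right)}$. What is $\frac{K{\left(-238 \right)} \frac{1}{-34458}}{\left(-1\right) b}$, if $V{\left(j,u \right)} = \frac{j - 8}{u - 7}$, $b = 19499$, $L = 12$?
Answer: $- \frac{16}{45398415} \approx -3.5244 \cdot 10^{-7}$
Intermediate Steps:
$V{\left(j,u \right)} = \frac{-8 + j}{-7 + u}$
$K{\left(B \right)} = \frac{6}{5} + B$ ($K{\left(B \right)} = B - \frac{-8 + 2}{-7 + 12} = B - \frac{1}{5} \left(-6\right) = B - - \frac{6}{5} = B + \frac{6}{5} = \frac{6}{5} + B$)
$\frac{K{\left(-238 \right)} \frac{1}{-34458}}{\left(-1\right) b} = \frac{\left(\frac{6}{5} - 238\right) \frac{1}{-34458}}{\left(-1\right) 19499} = \frac{\left(- \frac{1184}{5}\right) \left(- \frac{1}{34458}\right)}{-19499} = \frac{592}{86145} \left(- \frac{1}{19499}\right) = - \frac{16}{45398415}$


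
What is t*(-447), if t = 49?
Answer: -21903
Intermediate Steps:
t*(-447) = 49*(-447) = -21903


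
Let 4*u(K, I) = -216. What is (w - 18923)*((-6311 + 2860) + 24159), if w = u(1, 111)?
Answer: -392975716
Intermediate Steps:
u(K, I) = -54 (u(K, I) = (¼)*(-216) = -54)
w = -54
(w - 18923)*((-6311 + 2860) + 24159) = (-54 - 18923)*((-6311 + 2860) + 24159) = -18977*(-3451 + 24159) = -18977*20708 = -392975716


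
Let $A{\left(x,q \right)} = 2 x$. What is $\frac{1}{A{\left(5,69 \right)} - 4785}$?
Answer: $- \frac{1}{4775} \approx -0.00020942$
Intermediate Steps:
$\frac{1}{A{\left(5,69 \right)} - 4785} = \frac{1}{2 \cdot 5 - 4785} = \frac{1}{10 - 4785} = \frac{1}{-4775} = - \frac{1}{4775}$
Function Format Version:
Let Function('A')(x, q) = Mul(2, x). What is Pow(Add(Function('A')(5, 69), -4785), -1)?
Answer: Rational(-1, 4775) ≈ -0.00020942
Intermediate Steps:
Pow(Add(Function('A')(5, 69), -4785), -1) = Pow(Add(Mul(2, 5), -4785), -1) = Pow(Add(10, -4785), -1) = Pow(-4775, -1) = Rational(-1, 4775)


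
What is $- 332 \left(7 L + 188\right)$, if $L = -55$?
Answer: $65404$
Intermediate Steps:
$- 332 \left(7 L + 188\right) = - 332 \left(7 \left(-55\right) + 188\right) = - 332 \left(-385 + 188\right) = \left(-332\right) \left(-197\right) = 65404$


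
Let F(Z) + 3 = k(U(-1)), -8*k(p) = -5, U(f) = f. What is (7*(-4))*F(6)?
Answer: 133/2 ≈ 66.500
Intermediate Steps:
k(p) = 5/8 (k(p) = -⅛*(-5) = 5/8)
F(Z) = -19/8 (F(Z) = -3 + 5/8 = -19/8)
(7*(-4))*F(6) = (7*(-4))*(-19/8) = -28*(-19/8) = 133/2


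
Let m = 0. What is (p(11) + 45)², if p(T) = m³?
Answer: 2025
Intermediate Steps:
p(T) = 0 (p(T) = 0³ = 0)
(p(11) + 45)² = (0 + 45)² = 45² = 2025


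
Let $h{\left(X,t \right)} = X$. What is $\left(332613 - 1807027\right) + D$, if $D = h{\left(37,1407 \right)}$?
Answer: $-1474377$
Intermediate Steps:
$D = 37$
$\left(332613 - 1807027\right) + D = \left(332613 - 1807027\right) + 37 = -1474414 + 37 = -1474377$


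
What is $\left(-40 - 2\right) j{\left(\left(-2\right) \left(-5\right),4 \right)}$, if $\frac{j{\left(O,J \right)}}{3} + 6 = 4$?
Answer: $252$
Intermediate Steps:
$j{\left(O,J \right)} = -6$ ($j{\left(O,J \right)} = -18 + 3 \cdot 4 = -18 + 12 = -6$)
$\left(-40 - 2\right) j{\left(\left(-2\right) \left(-5\right),4 \right)} = \left(-40 - 2\right) \left(-6\right) = \left(-42\right) \left(-6\right) = 252$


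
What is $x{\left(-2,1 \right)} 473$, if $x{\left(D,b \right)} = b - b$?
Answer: $0$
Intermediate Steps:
$x{\left(D,b \right)} = 0$
$x{\left(-2,1 \right)} 473 = 0 \cdot 473 = 0$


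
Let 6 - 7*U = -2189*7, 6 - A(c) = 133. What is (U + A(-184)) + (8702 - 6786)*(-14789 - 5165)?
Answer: -267608608/7 ≈ -3.8230e+7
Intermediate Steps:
A(c) = -127 (A(c) = 6 - 1*133 = 6 - 133 = -127)
U = 15329/7 (U = 6/7 - (-2189)*7/7 = 6/7 - 1/7*(-15323) = 6/7 + 2189 = 15329/7 ≈ 2189.9)
(U + A(-184)) + (8702 - 6786)*(-14789 - 5165) = (15329/7 - 127) + (8702 - 6786)*(-14789 - 5165) = 14440/7 + 1916*(-19954) = 14440/7 - 38231864 = -267608608/7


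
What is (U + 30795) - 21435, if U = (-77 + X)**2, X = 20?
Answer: 12609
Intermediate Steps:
U = 3249 (U = (-77 + 20)**2 = (-57)**2 = 3249)
(U + 30795) - 21435 = (3249 + 30795) - 21435 = 34044 - 21435 = 12609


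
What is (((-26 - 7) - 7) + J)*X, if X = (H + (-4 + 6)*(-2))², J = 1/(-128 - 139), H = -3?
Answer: -523369/267 ≈ -1960.2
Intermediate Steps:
J = -1/267 (J = 1/(-267) = -1/267 ≈ -0.0037453)
X = 49 (X = (-3 + (-4 + 6)*(-2))² = (-3 + 2*(-2))² = (-3 - 4)² = (-7)² = 49)
(((-26 - 7) - 7) + J)*X = (((-26 - 7) - 7) - 1/267)*49 = ((-33 - 7) - 1/267)*49 = (-40 - 1/267)*49 = -10681/267*49 = -523369/267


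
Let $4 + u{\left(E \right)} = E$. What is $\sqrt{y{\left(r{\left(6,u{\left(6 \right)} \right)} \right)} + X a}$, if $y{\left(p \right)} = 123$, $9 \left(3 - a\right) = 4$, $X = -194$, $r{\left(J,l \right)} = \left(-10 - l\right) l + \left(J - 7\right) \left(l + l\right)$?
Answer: $\frac{i \sqrt{3355}}{3} \approx 19.307 i$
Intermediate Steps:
$u{\left(E \right)} = -4 + E$
$r{\left(J,l \right)} = l \left(-10 - l\right) + 2 l \left(-7 + J\right)$ ($r{\left(J,l \right)} = l \left(-10 - l\right) + \left(-7 + J\right) 2 l = l \left(-10 - l\right) + 2 l \left(-7 + J\right)$)
$a = \frac{23}{9}$ ($a = 3 - \frac{4}{9} = \frac{23}{9} \approx 2.5556$)
$\sqrt{y{\left(r{\left(6,u{\left(6 \right)} \right)} \right)} + X a} = \sqrt{123 - \frac{4462}{9}} = \sqrt{- \frac{3355}{9}} = \frac{i \sqrt{3355}}{3}$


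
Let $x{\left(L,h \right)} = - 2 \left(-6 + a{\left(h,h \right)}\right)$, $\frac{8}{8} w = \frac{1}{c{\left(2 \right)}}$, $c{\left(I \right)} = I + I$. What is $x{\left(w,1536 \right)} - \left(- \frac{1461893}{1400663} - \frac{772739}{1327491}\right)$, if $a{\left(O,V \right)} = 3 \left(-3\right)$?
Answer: $\frac{485983657210}{15366673773} \approx 31.626$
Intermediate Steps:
$a{\left(O,V \right)} = -9$
$c{\left(I \right)} = 2 I$
$w = \frac{1}{4}$ ($w = \frac{1}{2 \cdot 2} = \frac{1}{4} \approx 0.25$)
$x{\left(L,h \right)} = 30$ ($x{\left(L,h \right)} = - 2 \left(-6 - 9\right) = \left(-2\right) \left(-15\right) = 30$)
$x{\left(w,1536 \right)} - \left(- \frac{1461893}{1400663} - \frac{772739}{1327491}\right) = 30 - \left(- \frac{1461893}{1400663} - \frac{772739}{1327491}\right) = 30 - \left(\left(-1461893\right) \frac{1}{1400663} - \frac{70249}{120681}\right) = 30 - \left(- \frac{1461893}{1400663} - \frac{70249}{120681}\right) = 30 - - \frac{24983444020}{15366673773} = 30 + \frac{24983444020}{15366673773} = \frac{485983657210}{15366673773}$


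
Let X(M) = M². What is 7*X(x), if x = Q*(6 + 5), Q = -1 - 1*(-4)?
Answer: 7623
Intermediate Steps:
Q = 3 (Q = -1 + 4 = 3)
x = 33 (x = 3*(6 + 5) = 3*11 = 33)
7*X(x) = 7*33² = 7*1089 = 7623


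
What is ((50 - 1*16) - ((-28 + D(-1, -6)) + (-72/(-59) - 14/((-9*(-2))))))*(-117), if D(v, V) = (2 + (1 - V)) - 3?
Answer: -383513/59 ≈ -6500.2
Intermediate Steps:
D(v, V) = -V (D(v, V) = (3 - V) - 3 = -V)
((50 - 1*16) - ((-28 + D(-1, -6)) + (-72/(-59) - 14/((-9*(-2))))))*(-117) = ((50 - 1*16) - ((-28 - 1*(-6)) + (-72/(-59) - 14/((-9*(-2))))))*(-117) = ((50 - 16) - ((-28 + 6) + (-72*(-1/59) - 14/18)))*(-117) = (34 - (-22 + (72/59 - 14*1/18)))*(-117) = (34 - (-22 + (72/59 - 7/9)))*(-117) = (34 - (-22 + 235/531))*(-117) = (34 - 1*(-11447/531))*(-117) = (34 + 11447/531)*(-117) = (29501/531)*(-117) = -383513/59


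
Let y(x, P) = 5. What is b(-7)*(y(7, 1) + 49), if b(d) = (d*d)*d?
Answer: -18522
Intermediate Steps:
b(d) = d³ (b(d) = d²*d = d³)
b(-7)*(y(7, 1) + 49) = (-7)³*(5 + 49) = -343*54 = -18522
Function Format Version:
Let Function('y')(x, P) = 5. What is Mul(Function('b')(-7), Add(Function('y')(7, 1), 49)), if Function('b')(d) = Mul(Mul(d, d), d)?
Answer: -18522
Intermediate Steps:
Function('b')(d) = Pow(d, 3) (Function('b')(d) = Mul(Pow(d, 2), d) = Pow(d, 3))
Mul(Function('b')(-7), Add(Function('y')(7, 1), 49)) = Mul(Pow(-7, 3), Add(5, 49)) = Mul(-343, 54) = -18522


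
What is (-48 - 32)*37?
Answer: -2960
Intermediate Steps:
(-48 - 32)*37 = -80*37 = -2960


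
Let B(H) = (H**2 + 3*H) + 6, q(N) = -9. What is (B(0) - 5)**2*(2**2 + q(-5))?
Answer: -5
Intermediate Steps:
B(H) = 6 + H**2 + 3*H
(B(0) - 5)**2*(2**2 + q(-5)) = ((6 + 0**2 + 3*0) - 5)**2*(2**2 - 9) = ((6 + 0 + 0) - 5)**2*(4 - 9) = (6 - 5)**2*(-5) = 1**2*(-5) = 1*(-5) = -5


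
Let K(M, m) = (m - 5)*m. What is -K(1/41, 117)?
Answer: -13104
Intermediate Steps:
K(M, m) = m*(-5 + m) (K(M, m) = (-5 + m)*m = m*(-5 + m))
-K(1/41, 117) = -117*(-5 + 117) = -117*112 = -1*13104 = -13104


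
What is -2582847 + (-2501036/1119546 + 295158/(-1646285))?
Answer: -2380214269815644099/921545893305 ≈ -2.5828e+6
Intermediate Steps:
-2582847 + (-2501036/1119546 + 295158/(-1646285)) = -2582847 + (-2501036*1/1119546 + 295158*(-1/1646285)) = -2582847 + (-1250518/559773 - 295158/1646285) = -2582847 - 2223930504764/921545893305 = -2380214269815644099/921545893305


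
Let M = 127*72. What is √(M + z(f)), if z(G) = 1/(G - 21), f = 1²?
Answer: √914395/10 ≈ 95.624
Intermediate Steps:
f = 1
M = 9144
z(G) = 1/(-21 + G)
√(M + z(f)) = √(9144 + 1/(-21 + 1)) = √(9144 + 1/(-20)) = √(9144 - 1/20) = √(182879/20) = √914395/10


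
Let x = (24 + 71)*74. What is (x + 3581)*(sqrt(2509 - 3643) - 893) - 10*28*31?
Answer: -9484303 + 95499*I*sqrt(14) ≈ -9.4843e+6 + 3.5732e+5*I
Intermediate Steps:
x = 7030 (x = 95*74 = 7030)
(x + 3581)*(sqrt(2509 - 3643) - 893) - 10*28*31 = (7030 + 3581)*(sqrt(2509 - 3643) - 893) - 10*28*31 = 10611*(sqrt(-1134) - 893) - 280*31 = 10611*(9*I*sqrt(14) - 893) - 1*8680 = 10611*(-893 + 9*I*sqrt(14)) - 8680 = (-9475623 + 95499*I*sqrt(14)) - 8680 = -9484303 + 95499*I*sqrt(14)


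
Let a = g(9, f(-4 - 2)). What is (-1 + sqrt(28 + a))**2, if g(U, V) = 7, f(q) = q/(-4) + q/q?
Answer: (1 - sqrt(35))**2 ≈ 24.168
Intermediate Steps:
f(q) = 1 - q/4 (f(q) = q*(-1/4) + 1 = -q/4 + 1 = 1 - q/4)
a = 7
(-1 + sqrt(28 + a))**2 = (-1 + sqrt(28 + 7))**2 = (-1 + sqrt(35))**2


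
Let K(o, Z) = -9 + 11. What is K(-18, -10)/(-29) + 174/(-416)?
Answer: -2939/6032 ≈ -0.48723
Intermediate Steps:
K(o, Z) = 2
K(-18, -10)/(-29) + 174/(-416) = 2/(-29) + 174/(-416) = 2*(-1/29) + 174*(-1/416) = -2/29 - 87/208 = -2939/6032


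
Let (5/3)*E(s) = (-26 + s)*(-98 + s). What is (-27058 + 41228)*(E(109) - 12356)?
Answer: -167322194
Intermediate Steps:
E(s) = 3*(-98 + s)*(-26 + s)/5 (E(s) = 3*((-26 + s)*(-98 + s))/5 = 3*((-98 + s)*(-26 + s))/5 = 3*(-98 + s)*(-26 + s)/5)
(-27058 + 41228)*(E(109) - 12356) = (-27058 + 41228)*((7644/5 - 372/5*109 + (3/5)*109**2) - 12356) = 14170*((7644/5 - 40548/5 + (3/5)*11881) - 12356) = 14170*((7644/5 - 40548/5 + 35643/5) - 12356) = 14170*(2739/5 - 12356) = 14170*(-59041/5) = -167322194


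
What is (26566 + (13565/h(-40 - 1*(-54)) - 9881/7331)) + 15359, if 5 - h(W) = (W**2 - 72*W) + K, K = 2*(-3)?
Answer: 253042152977/6033413 ≈ 41940.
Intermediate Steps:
K = -6
h(W) = 11 - W**2 + 72*W (h(W) = 5 - ((W**2 - 72*W) - 6) = 5 - (-6 + W**2 - 72*W) = 5 + (6 - W**2 + 72*W) = 11 - W**2 + 72*W)
(26566 + (13565/h(-40 - 1*(-54)) - 9881/7331)) + 15359 = (26566 + (13565/(11 - (-40 - 1*(-54))**2 + 72*(-40 - 1*(-54))) - 9881/7331)) + 15359 = (26566 + (13565/(11 - (-40 + 54)**2 + 72*(-40 + 54)) - 9881*1/7331)) + 15359 = (26566 + (13565/(11 - 1*14**2 + 72*14) - 9881/7331)) + 15359 = (26566 + (13565/(11 - 1*196 + 1008) - 9881/7331)) + 15359 = (26566 + (13565/(11 - 196 + 1008) - 9881/7331)) + 15359 = (26566 + (13565/823 - 9881/7331)) + 15359 = (26566 + 91312952/6033413) + 15359 = 160374962710/6033413 + 15359 = 253042152977/6033413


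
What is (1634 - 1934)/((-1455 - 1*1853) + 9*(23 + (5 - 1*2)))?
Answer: 150/1537 ≈ 0.097593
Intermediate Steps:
(1634 - 1934)/((-1455 - 1*1853) + 9*(23 + (5 - 1*2))) = -300/((-1455 - 1853) + 9*(23 + (5 - 2))) = -300/(-3308 + 9*(23 + 3)) = -300/(-3308 + 9*26) = -300/(-3308 + 234) = -300/(-3074) = -300*(-1/3074) = 150/1537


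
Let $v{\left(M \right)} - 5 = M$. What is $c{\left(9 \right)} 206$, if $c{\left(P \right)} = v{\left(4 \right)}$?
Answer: $1854$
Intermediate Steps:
$v{\left(M \right)} = 5 + M$
$c{\left(P \right)} = 9$ ($c{\left(P \right)} = 5 + 4 = 9$)
$c{\left(9 \right)} 206 = 9 \cdot 206 = 1854$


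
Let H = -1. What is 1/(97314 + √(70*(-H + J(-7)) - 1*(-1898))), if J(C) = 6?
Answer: 16219/1578335368 - √597/4735006104 ≈ 1.0271e-5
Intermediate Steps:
1/(97314 + √(70*(-H + J(-7)) - 1*(-1898))) = 1/(97314 + √(70*(-1*(-1) + 6) - 1*(-1898))) = 1/(97314 + √(70*(1 + 6) + 1898)) = 1/(97314 + √(70*7 + 1898)) = 1/(97314 + √(490 + 1898)) = 1/(97314 + √2388) = 1/(97314 + 2*√597)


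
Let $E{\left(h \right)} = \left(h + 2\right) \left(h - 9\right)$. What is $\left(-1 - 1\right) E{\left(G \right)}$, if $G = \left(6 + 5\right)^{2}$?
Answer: $-27552$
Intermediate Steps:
$G = 121$ ($G = 11^{2} = 121$)
$E{\left(h \right)} = \left(-9 + h\right) \left(2 + h\right)$ ($E{\left(h \right)} = \left(2 + h\right) \left(-9 + h\right) = \left(-9 + h\right) \left(2 + h\right)$)
$\left(-1 - 1\right) E{\left(G \right)} = \left(-1 - 1\right) \left(-18 + 121^{2} - 847\right) = - 2 \left(-18 + 14641 - 847\right) = \left(-2\right) 13776 = -27552$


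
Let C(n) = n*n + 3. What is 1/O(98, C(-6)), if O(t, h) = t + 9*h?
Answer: 1/449 ≈ 0.0022272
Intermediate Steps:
C(n) = 3 + n² (C(n) = n² + 3 = 3 + n²)
1/O(98, C(-6)) = 1/(98 + 9*(3 + (-6)²)) = 1/(98 + 9*(3 + 36)) = 1/(98 + 9*39) = 1/(98 + 351) = 1/449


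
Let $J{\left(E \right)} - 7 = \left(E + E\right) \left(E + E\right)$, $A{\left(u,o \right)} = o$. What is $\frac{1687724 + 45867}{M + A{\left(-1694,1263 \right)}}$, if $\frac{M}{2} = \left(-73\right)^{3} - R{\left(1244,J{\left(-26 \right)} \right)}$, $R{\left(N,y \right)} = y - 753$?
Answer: $- \frac{1733591}{780687} \approx -2.2206$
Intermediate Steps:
$J{\left(E \right)} = 7 + 4 E^{2}$ ($J{\left(E \right)} = 7 + \left(E + E\right) \left(E + E\right) = 7 + 2 E 2 E = 7 + 4 E^{2}$)
$R{\left(N,y \right)} = -753 + y$
$M = -781950$ ($M = 2 \left(\left(-73\right)^{3} - \left(-753 + \left(7 + 4 \left(-26\right)^{2}\right)\right)\right) = 2 \left(-389017 - \left(-753 + \left(7 + 4 \cdot 676\right)\right)\right) = 2 \left(-389017 - \left(-753 + \left(7 + 2704\right)\right)\right) = 2 \left(-389017 - \left(-753 + 2711\right)\right) = 2 \left(-389017 - 1958\right) = 2 \left(-390975\right) = -781950$)
$\frac{1687724 + 45867}{M + A{\left(-1694,1263 \right)}} = \frac{1687724 + 45867}{-781950 + 1263} = \frac{1733591}{-780687} = 1733591 \left(- \frac{1}{780687}\right) = - \frac{1733591}{780687}$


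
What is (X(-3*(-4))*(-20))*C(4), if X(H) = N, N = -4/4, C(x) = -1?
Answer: -20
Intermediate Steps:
N = -1 (N = -4*¼ = -1)
X(H) = -1
(X(-3*(-4))*(-20))*C(4) = -1*(-20)*(-1) = 20*(-1) = -20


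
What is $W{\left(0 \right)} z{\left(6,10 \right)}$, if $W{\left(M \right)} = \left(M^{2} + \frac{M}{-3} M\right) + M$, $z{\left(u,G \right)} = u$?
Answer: $0$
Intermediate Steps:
$W{\left(M \right)} = M + \frac{2 M^{2}}{3}$ ($W{\left(M \right)} = \left(M^{2} + M \left(- \frac{1}{3}\right) M\right) + M = \left(M^{2} + - \frac{M}{3} M\right) + M = \left(M^{2} - \frac{M^{2}}{3}\right) + M = \frac{2 M^{2}}{3} + M = M + \frac{2 M^{2}}{3}$)
$W{\left(0 \right)} z{\left(6,10 \right)} = \frac{1}{3} \cdot 0 \left(3 + 2 \cdot 0\right) 6 = \frac{1}{3} \cdot 0 \left(3 + 0\right) 6 = \frac{1}{3} \cdot 0 \cdot 3 \cdot 6 = 0 \cdot 6 = 0$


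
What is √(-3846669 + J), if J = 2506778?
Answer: I*√1339891 ≈ 1157.5*I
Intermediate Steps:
√(-3846669 + J) = √(-3846669 + 2506778) = √(-1339891) = I*√1339891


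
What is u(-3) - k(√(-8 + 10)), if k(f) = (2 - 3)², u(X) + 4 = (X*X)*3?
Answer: 22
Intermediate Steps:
u(X) = -4 + 3*X² (u(X) = -4 + (X*X)*3 = -4 + X²*3 = -4 + 3*X²)
k(f) = 1 (k(f) = (-1)² = 1)
u(-3) - k(√(-8 + 10)) = (-4 + 3*(-3)²) - 1*1 = (-4 + 3*9) - 1 = (-4 + 27) - 1 = 23 - 1 = 22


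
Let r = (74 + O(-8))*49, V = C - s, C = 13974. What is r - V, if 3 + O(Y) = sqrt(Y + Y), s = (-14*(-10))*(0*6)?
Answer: -10495 + 196*I ≈ -10495.0 + 196.0*I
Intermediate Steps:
s = 0 (s = 140*0 = 0)
O(Y) = -3 + sqrt(2)*sqrt(Y) (O(Y) = -3 + sqrt(Y + Y) = -3 + sqrt(2*Y) = -3 + sqrt(2)*sqrt(Y))
V = 13974 (V = 13974 - 1*0 = 13974 + 0 = 13974)
r = 3479 + 196*I (r = (74 + (-3 + sqrt(2)*sqrt(-8)))*49 = (74 + (-3 + sqrt(2)*(2*I*sqrt(2))))*49 = (74 + (-3 + 4*I))*49 = (71 + 4*I)*49 = 3479 + 196*I ≈ 3479.0 + 196.0*I)
r - V = (3479 + 196*I) - 1*13974 = (3479 + 196*I) - 13974 = -10495 + 196*I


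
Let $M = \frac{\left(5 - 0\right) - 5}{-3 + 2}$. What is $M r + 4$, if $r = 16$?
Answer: $4$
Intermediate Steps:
$M = 0$ ($M = \frac{\left(5 + 0\right) - 5}{-1} = \left(5 - 5\right) \left(-1\right) = 0 \left(-1\right) = 0$)
$M r + 4 = 0 \cdot 16 + 4 = 0 + 4 = 4$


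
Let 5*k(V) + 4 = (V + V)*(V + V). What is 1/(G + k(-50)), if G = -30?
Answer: 5/9846 ≈ 0.00050782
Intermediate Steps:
k(V) = -⅘ + 4*V²/5 (k(V) = -⅘ + ((V + V)*(V + V))/5 = -⅘ + ((2*V)*(2*V))/5 = -⅘ + (4*V²)/5 = -⅘ + 4*V²/5)
1/(G + k(-50)) = 1/(-30 + (-⅘ + (⅘)*(-50)²)) = 1/(-30 + (-⅘ + (⅘)*2500)) = 1/(-30 + (-⅘ + 2000)) = 1/(-30 + 9996/5) = 1/(9846/5) = 5/9846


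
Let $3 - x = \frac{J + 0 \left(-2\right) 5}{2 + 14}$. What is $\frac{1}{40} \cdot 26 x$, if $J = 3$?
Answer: $\frac{117}{64} \approx 1.8281$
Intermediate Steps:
$x = \frac{45}{16}$ ($x = 3 - \frac{3 + 0 \left(-2\right) 5}{2 + 14} = 3 - \frac{3 + 0 \cdot 5}{16} = 3 - \left(3 + 0\right) \frac{1}{16} = 3 - 3 \cdot \frac{1}{16} = 3 - \frac{3}{16} = \frac{45}{16} \approx 2.8125$)
$\frac{1}{40} \cdot 26 x = \frac{1}{40} \cdot 26 \cdot \frac{45}{16} = \frac{13}{20} \cdot \frac{45}{16} = \frac{117}{64}$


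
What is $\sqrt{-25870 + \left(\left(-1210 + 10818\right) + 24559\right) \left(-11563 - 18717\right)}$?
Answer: $i \sqrt{1034602630} \approx 32165.0 i$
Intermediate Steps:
$\sqrt{-25870 + \left(\left(-1210 + 10818\right) + 24559\right) \left(-11563 - 18717\right)} = \sqrt{-25870 + \left(9608 + 24559\right) \left(-30280\right)} = \sqrt{-25870 + 34167 \left(-30280\right)} = \sqrt{-25870 - 1034576760} = \sqrt{-1034602630} = i \sqrt{1034602630}$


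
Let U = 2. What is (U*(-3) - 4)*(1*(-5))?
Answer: 50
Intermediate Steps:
(U*(-3) - 4)*(1*(-5)) = (2*(-3) - 4)*(1*(-5)) = (-6 - 4)*(-5) = -10*(-5) = 50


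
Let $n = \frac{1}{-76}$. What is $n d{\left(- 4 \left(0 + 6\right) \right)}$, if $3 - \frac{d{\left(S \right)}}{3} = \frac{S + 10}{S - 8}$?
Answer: $- \frac{123}{1216} \approx -0.10115$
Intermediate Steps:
$d{\left(S \right)} = 9 - \frac{3 \left(10 + S\right)}{-8 + S}$ ($d{\left(S \right)} = 9 - 3 \frac{S + 10}{S - 8} = 9 - 3 \frac{10 + S}{-8 + S} = 9 - \frac{3 \left(10 + S\right)}{-8 + S}$)
$n = - \frac{1}{76} \approx -0.013158$
$n d{\left(- 4 \left(0 + 6\right) \right)} = - \frac{6 \frac{1}{-8 - 4 \left(0 + 6\right)} \left(-17 - 4 \left(0 + 6\right)\right)}{76} = - \frac{6 \frac{1}{-8 - 24} \left(-17 - 24\right)}{76} = - \frac{6 \frac{1}{-32} \left(-41\right)}{76} = - \frac{6 \left(- \frac{1}{32}\right) \left(-41\right)}{76} = \left(- \frac{1}{76}\right) \frac{123}{16} = - \frac{123}{1216}$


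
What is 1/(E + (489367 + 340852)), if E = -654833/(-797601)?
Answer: 797601/662184159452 ≈ 1.2045e-6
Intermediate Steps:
E = 654833/797601 (E = -654833*(-1/797601) = 654833/797601 ≈ 0.82100)
1/(E + (489367 + 340852)) = 1/(654833/797601 + (489367 + 340852)) = 1/(654833/797601 + 830219) = 1/(662184159452/797601) = 797601/662184159452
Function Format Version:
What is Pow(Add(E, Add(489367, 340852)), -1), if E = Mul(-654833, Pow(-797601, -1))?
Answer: Rational(797601, 662184159452) ≈ 1.2045e-6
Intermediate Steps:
E = Rational(654833, 797601) (E = Mul(-654833, Rational(-1, 797601)) = Rational(654833, 797601) ≈ 0.82100)
Pow(Add(E, Add(489367, 340852)), -1) = Pow(Add(Rational(654833, 797601), Add(489367, 340852)), -1) = Pow(Add(Rational(654833, 797601), 830219), -1) = Pow(Rational(662184159452, 797601), -1) = Rational(797601, 662184159452)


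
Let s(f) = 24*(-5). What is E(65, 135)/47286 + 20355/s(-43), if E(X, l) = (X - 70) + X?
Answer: -10694437/63048 ≈ -169.62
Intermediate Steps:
E(X, l) = -70 + 2*X (E(X, l) = (-70 + X) + X = -70 + 2*X)
s(f) = -120
E(65, 135)/47286 + 20355/s(-43) = (-70 + 2*65)/47286 + 20355/(-120) = (-70 + 130)*(1/47286) + 20355*(-1/120) = 60*(1/47286) - 1357/8 = 10/7881 - 1357/8 = -10694437/63048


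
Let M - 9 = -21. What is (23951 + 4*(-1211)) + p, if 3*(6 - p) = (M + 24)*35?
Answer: 18973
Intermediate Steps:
M = -12 (M = 9 - 21 = -12)
p = -134 (p = 6 - (-12 + 24)*35/3 = 6 - 4*35 = 6 - ⅓*420 = 6 - 140 = -134)
(23951 + 4*(-1211)) + p = (23951 + 4*(-1211)) - 134 = (23951 - 4844) - 134 = 19107 - 134 = 18973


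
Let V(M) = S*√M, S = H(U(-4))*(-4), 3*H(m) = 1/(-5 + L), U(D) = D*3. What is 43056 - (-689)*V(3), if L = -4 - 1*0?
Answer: 43056 + 2756*√3/27 ≈ 43233.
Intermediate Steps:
L = -4 (L = -4 + 0 = -4)
U(D) = 3*D
H(m) = -1/27 (H(m) = 1/(3*(-5 - 4)) = (⅓)/(-9) = (⅓)*(-⅑) = -1/27)
S = 4/27 (S = -1/27*(-4) = 4/27 ≈ 0.14815)
V(M) = 4*√M/27
43056 - (-689)*V(3) = 43056 - (-689)*4*√3/27 = 43056 - (-2756)*√3/27 = 43056 + 2756*√3/27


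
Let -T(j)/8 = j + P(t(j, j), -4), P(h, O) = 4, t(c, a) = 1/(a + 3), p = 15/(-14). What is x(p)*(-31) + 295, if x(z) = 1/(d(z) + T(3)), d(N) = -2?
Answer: 17141/58 ≈ 295.53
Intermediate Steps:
p = -15/14 (p = 15*(-1/14) = -15/14 ≈ -1.0714)
t(c, a) = 1/(3 + a)
T(j) = -32 - 8*j (T(j) = -8*(j + 4) = -8*(4 + j) = -32 - 8*j)
x(z) = -1/58 (x(z) = 1/(-2 + (-32 - 8*3)) = 1/(-2 + (-32 - 24)) = 1/(-2 - 56) = 1/(-58) = -1/58)
x(p)*(-31) + 295 = -1/58*(-31) + 295 = 31/58 + 295 = 17141/58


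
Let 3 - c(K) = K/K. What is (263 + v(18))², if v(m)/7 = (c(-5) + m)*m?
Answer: 7745089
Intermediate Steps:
c(K) = 2 (c(K) = 3 - K/K = 3 - 1*1 = 3 - 1 = 2)
v(m) = 7*m*(2 + m) (v(m) = 7*((2 + m)*m) = 7*(m*(2 + m)) = 7*m*(2 + m))
(263 + v(18))² = (263 + 7*18*(2 + 18))² = (263 + 7*18*20)² = (263 + 2520)² = 2783² = 7745089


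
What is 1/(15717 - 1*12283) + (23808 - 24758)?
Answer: -3262299/3434 ≈ -950.00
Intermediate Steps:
1/(15717 - 1*12283) + (23808 - 24758) = 1/(15717 - 12283) - 950 = 1/3434 - 950 = -3262299/3434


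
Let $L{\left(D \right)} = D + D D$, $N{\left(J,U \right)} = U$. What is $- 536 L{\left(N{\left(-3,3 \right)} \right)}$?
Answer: $-6432$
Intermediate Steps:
$L{\left(D \right)} = D + D^{2}$
$- 536 L{\left(N{\left(-3,3 \right)} \right)} = - 536 \cdot 3 \left(1 + 3\right) = - 536 \cdot 3 \cdot 4 = \left(-536\right) 12 = -6432$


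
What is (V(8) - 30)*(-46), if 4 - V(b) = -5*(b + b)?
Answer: -2484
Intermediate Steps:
V(b) = 4 + 10*b (V(b) = 4 - (-5)*(b + b) = 4 - (-5)*2*b = 4 - (-10)*b = 4 + 10*b)
(V(8) - 30)*(-46) = ((4 + 10*8) - 30)*(-46) = ((4 + 80) - 30)*(-46) = (84 - 30)*(-46) = 54*(-46) = -2484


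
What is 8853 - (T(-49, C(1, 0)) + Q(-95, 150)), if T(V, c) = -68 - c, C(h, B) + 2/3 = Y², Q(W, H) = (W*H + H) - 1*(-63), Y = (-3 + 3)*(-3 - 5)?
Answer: 68872/3 ≈ 22957.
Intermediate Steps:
Y = 0 (Y = 0*(-8) = 0)
Q(W, H) = 63 + H + H*W (Q(W, H) = (H*W + H) + 63 = (H + H*W) + 63 = 63 + H + H*W)
C(h, B) = -⅔ (C(h, B) = -⅔ + 0² = -⅔ + 0 = -⅔)
8853 - (T(-49, C(1, 0)) + Q(-95, 150)) = 8853 - ((-68 - 1*(-⅔)) + (63 + 150 + 150*(-95))) = 8853 - ((-68 + ⅔) + (63 + 150 - 14250)) = 8853 - (-202/3 - 14037) = 8853 - 1*(-42313/3) = 8853 + 42313/3 = 68872/3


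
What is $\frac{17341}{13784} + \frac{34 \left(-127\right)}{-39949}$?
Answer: $\frac{752274921}{550657016} \approx 1.3661$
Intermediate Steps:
$\frac{17341}{13784} + \frac{34 \left(-127\right)}{-39949} = 17341 \cdot \frac{1}{13784} - - \frac{4318}{39949} = \frac{17341}{13784} + \frac{4318}{39949} = \frac{752274921}{550657016}$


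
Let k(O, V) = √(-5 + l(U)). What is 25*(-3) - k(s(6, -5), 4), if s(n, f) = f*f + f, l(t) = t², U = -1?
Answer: -75 - 2*I ≈ -75.0 - 2.0*I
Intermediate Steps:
s(n, f) = f + f² (s(n, f) = f² + f = f + f²)
k(O, V) = 2*I (k(O, V) = √(-5 + (-1)²) = √(-5 + 1) = √(-4) = 2*I)
25*(-3) - k(s(6, -5), 4) = 25*(-3) - 2*I = -75 - 2*I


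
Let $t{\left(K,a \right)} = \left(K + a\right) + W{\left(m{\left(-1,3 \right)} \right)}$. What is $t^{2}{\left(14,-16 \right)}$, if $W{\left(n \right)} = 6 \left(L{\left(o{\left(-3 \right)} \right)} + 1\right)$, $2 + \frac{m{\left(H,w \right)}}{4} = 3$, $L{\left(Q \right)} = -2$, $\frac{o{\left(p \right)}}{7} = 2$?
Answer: $64$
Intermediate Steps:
$o{\left(p \right)} = 14$ ($o{\left(p \right)} = 7 \cdot 2 = 14$)
$m{\left(H,w \right)} = 4$ ($m{\left(H,w \right)} = -8 + 4 \cdot 3 = -8 + 12 = 4$)
$W{\left(n \right)} = -6$ ($W{\left(n \right)} = 6 \left(-2 + 1\right) = 6 \left(-1\right) = -6$)
$t{\left(K,a \right)} = -6 + K + a$ ($t{\left(K,a \right)} = \left(K + a\right) - 6 = -6 + K + a$)
$t^{2}{\left(14,-16 \right)} = \left(-6 + 14 - 16\right)^{2} = \left(-8\right)^{2} = 64$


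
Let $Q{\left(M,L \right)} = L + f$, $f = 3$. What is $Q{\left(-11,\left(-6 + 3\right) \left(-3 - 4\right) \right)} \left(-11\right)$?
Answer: $-264$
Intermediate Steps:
$Q{\left(M,L \right)} = 3 + L$ ($Q{\left(M,L \right)} = L + 3 = 3 + L$)
$Q{\left(-11,\left(-6 + 3\right) \left(-3 - 4\right) \right)} \left(-11\right) = \left(3 + \left(-6 + 3\right) \left(-3 - 4\right)\right) \left(-11\right) = \left(3 - -21\right) \left(-11\right) = \left(3 + 21\right) \left(-11\right) = 24 \left(-11\right) = -264$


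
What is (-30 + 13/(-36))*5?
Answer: -5465/36 ≈ -151.81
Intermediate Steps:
(-30 + 13/(-36))*5 = (-30 + 13*(-1/36))*5 = (-30 - 13/36)*5 = -1093/36*5 = -5465/36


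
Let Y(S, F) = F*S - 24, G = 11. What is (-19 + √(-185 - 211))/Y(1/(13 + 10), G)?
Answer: 437/541 - 138*I*√11/541 ≈ 0.80776 - 0.84601*I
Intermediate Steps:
Y(S, F) = -24 + F*S
(-19 + √(-185 - 211))/Y(1/(13 + 10), G) = (-19 + √(-185 - 211))/(-24 + 11/(13 + 10)) = (-19 + √(-396))/(-24 + 11/23) = (-19 + 6*I*√11)/(-24 + 11*(1/23)) = (-19 + 6*I*√11)/(-24 + 11/23) = (-19 + 6*I*√11)/(-541/23) = (-19 + 6*I*√11)*(-23/541) = 437/541 - 138*I*√11/541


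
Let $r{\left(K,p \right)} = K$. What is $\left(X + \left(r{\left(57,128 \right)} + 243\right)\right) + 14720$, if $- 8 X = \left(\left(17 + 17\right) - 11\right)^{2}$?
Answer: $\frac{119631}{8} \approx 14954.0$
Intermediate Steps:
$X = - \frac{529}{8}$ ($X = - \frac{\left(\left(17 + 17\right) - 11\right)^{2}}{8} = - \frac{\left(34 - 11\right)^{2}}{8} = - \frac{23^{2}}{8} = \left(- \frac{1}{8}\right) 529 = - \frac{529}{8} \approx -66.125$)
$\left(X + \left(r{\left(57,128 \right)} + 243\right)\right) + 14720 = \left(- \frac{529}{8} + \left(57 + 243\right)\right) + 14720 = \left(- \frac{529}{8} + 300\right) + 14720 = \frac{1871}{8} + 14720 = \frac{119631}{8}$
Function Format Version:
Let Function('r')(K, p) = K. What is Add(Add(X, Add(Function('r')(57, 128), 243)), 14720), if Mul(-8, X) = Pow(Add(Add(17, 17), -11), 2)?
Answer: Rational(119631, 8) ≈ 14954.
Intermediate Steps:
X = Rational(-529, 8) (X = Mul(Rational(-1, 8), Pow(Add(Add(17, 17), -11), 2)) = Mul(Rational(-1, 8), Pow(Add(34, -11), 2)) = Mul(Rational(-1, 8), Pow(23, 2)) = Mul(Rational(-1, 8), 529) = Rational(-529, 8) ≈ -66.125)
Add(Add(X, Add(Function('r')(57, 128), 243)), 14720) = Add(Add(Rational(-529, 8), Add(57, 243)), 14720) = Add(Add(Rational(-529, 8), 300), 14720) = Add(Rational(1871, 8), 14720) = Rational(119631, 8)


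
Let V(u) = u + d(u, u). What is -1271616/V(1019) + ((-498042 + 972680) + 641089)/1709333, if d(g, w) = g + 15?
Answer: -127724976741/206427097 ≈ -618.74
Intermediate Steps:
d(g, w) = 15 + g
V(u) = 15 + 2*u (V(u) = u + (15 + u) = 15 + 2*u)
-1271616/V(1019) + ((-498042 + 972680) + 641089)/1709333 = -1271616/(15 + 2*1019) + ((-498042 + 972680) + 641089)/1709333 = -1271616/(15 + 2038) + (474638 + 641089)*(1/1709333) = -1271616/2053 + 1115727*(1/1709333) = -1271616*1/2053 + 65631/100549 = -1271616/2053 + 65631/100549 = -127724976741/206427097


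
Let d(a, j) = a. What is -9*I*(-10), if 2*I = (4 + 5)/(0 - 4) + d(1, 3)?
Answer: -225/4 ≈ -56.250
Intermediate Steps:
I = -5/8 (I = ((4 + 5)/(0 - 4) + 1)/2 = (9/(-4) + 1)/2 = (9*(-1/4) + 1)/2 = (-9/4 + 1)/2 = (1/2)*(-5/4) = -5/8 ≈ -0.62500)
-9*I*(-10) = -9*(-5/8)*(-10) = (45/8)*(-10) = -225/4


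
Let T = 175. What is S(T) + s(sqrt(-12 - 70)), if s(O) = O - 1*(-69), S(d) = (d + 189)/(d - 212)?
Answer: 2189/37 + I*sqrt(82) ≈ 59.162 + 9.0554*I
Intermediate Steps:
S(d) = (189 + d)/(-212 + d)
s(O) = 69 + O (s(O) = O + 69 = 69 + O)
S(T) + s(sqrt(-12 - 70)) = (189 + 175)/(-212 + 175) + (69 + sqrt(-12 - 70)) = 364/(-37) + (69 + sqrt(-82)) = -1/37*364 + (69 + I*sqrt(82)) = -364/37 + (69 + I*sqrt(82)) = 2189/37 + I*sqrt(82)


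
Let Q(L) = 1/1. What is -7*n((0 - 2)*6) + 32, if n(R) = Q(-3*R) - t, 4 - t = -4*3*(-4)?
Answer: -283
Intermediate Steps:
t = -44 (t = 4 - (-4*3)*(-4) = 4 - (-12)*(-4) = 4 - 1*48 = 4 - 48 = -44)
Q(L) = 1
n(R) = 45 (n(R) = 1 - 1*(-44) = 1 + 44 = 45)
-7*n((0 - 2)*6) + 32 = -7*45 + 32 = -315 + 32 = -283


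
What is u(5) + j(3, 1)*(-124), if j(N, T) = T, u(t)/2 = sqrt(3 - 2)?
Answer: -122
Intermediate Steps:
u(t) = 2 (u(t) = 2*sqrt(3 - 2) = 2*sqrt(1) = 2*1 = 2)
u(5) + j(3, 1)*(-124) = 2 + 1*(-124) = 2 - 124 = -122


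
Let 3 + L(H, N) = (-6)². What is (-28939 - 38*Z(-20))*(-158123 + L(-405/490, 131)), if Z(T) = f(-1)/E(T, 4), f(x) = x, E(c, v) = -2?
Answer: 4577970220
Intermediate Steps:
Z(T) = ½ (Z(T) = -1/(-2) = -1*(-½) = ½)
L(H, N) = 33 (L(H, N) = -3 + (-6)² = -3 + 36 = 33)
(-28939 - 38*Z(-20))*(-158123 + L(-405/490, 131)) = (-28939 - 38*½)*(-158123 + 33) = (-28939 - 19)*(-158090) = -28958*(-158090) = 4577970220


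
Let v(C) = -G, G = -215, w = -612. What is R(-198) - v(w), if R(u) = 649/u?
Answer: -3929/18 ≈ -218.28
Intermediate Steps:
v(C) = 215 (v(C) = -1*(-215) = 215)
R(-198) - v(w) = 649/(-198) - 1*215 = 649*(-1/198) - 215 = -59/18 - 215 = -3929/18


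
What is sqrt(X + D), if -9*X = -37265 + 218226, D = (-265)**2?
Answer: 2*sqrt(112766)/3 ≈ 223.87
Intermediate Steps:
D = 70225
X = -180961/9 (X = -(-37265 + 218226)/9 = -1/9*180961 = -180961/9 ≈ -20107.)
sqrt(X + D) = sqrt(-180961/9 + 70225) = sqrt(451064/9) = 2*sqrt(112766)/3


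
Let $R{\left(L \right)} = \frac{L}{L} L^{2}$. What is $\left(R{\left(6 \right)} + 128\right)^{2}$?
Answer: $26896$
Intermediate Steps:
$R{\left(L \right)} = L^{2}$ ($R{\left(L \right)} = 1 L^{2} = L^{2}$)
$\left(R{\left(6 \right)} + 128\right)^{2} = \left(6^{2} + 128\right)^{2} = \left(36 + 128\right)^{2} = 164^{2} = 26896$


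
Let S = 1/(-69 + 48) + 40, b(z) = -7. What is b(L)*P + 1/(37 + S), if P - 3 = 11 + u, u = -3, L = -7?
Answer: -124411/1616 ≈ -76.987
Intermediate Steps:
S = 839/21 (S = 1/(-21) + 40 = -1/21 + 40 = 839/21 ≈ 39.952)
P = 11 (P = 3 + (11 - 3) = 3 + 8 = 11)
b(L)*P + 1/(37 + S) = -7*11 + 1/(37 + 839/21) = -77 + 1/(1616/21) = -77 + 21/1616 = -124411/1616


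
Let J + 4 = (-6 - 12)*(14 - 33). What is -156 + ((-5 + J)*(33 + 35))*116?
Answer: 2626548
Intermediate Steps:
J = 338 (J = -4 + (-6 - 12)*(14 - 33) = -4 - 18*(-19) = -4 + 342 = 338)
-156 + ((-5 + J)*(33 + 35))*116 = -156 + ((-5 + 338)*(33 + 35))*116 = -156 + (333*68)*116 = -156 + 22644*116 = -156 + 2626704 = 2626548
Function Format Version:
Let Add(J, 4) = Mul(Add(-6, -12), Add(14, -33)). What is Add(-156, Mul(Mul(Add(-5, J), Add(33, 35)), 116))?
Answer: 2626548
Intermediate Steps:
J = 338 (J = Add(-4, Mul(Add(-6, -12), Add(14, -33))) = Add(-4, Mul(-18, -19)) = Add(-4, 342) = 338)
Add(-156, Mul(Mul(Add(-5, J), Add(33, 35)), 116)) = Add(-156, Mul(Mul(Add(-5, 338), Add(33, 35)), 116)) = Add(-156, Mul(Mul(333, 68), 116)) = Add(-156, Mul(22644, 116)) = Add(-156, 2626704) = 2626548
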